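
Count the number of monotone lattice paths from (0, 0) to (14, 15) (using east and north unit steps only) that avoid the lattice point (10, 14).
Number of paths = 67752480

Total paths from (0, 0) to (14, 15): C(29, 14) = 77558760. Paths through (10, 14): (paths (0, 0) → (10, 14)) × (paths (10, 14) → (14, 15)) = C(24, 10) · C(5, 4) = 1961256 · 5 = 9806280. Avoidance count = 77558760 − 9806280 = 67752480.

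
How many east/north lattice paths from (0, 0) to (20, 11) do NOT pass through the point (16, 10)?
Number of paths = 58113640

Total paths from (0, 0) to (20, 11): C(31, 20) = 84672315. Paths through (16, 10): (paths (0, 0) → (16, 10)) × (paths (16, 10) → (20, 11)) = C(26, 16) · C(5, 4) = 5311735 · 5 = 26558675. Avoidance count = 84672315 − 26558675 = 58113640.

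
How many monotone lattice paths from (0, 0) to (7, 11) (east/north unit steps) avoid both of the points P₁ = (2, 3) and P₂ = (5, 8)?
Number of paths = 11684

Inclusion–exclusion. Total paths: C(18, 7) = 31824. Through P₁: C(5, 2)·C(13, 5) = 12870. Through P₂: C(13, 5)·C(5, 2) = 12870. Since P₁ is strictly southwest of P₂, a monotone path through both must visit P₁ then P₂; paths through both = C(5, 2)·C(8, 3)·C(5, 2) = 5600. Avoid both = 31824 − 12870 − 12870 + 5600 = 11684.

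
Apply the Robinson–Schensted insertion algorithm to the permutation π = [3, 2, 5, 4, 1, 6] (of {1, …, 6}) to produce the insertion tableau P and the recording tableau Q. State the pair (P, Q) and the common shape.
P = [1, 4, 6] / [2, 5] / [3];  Q = [1, 3, 6] / [2, 4] / [5];  common shape = (3, 2, 1)

Row-insert the values π_1, π_2, … into P one at a time, bumping the leftmost entry strictly greater than the inserted value down to the next row. The recording tableau Q records, in position (i, j), the step at which that cell was added to P.
  Insert 3 (step 1): P = [3];  Q = [1]
  Insert 2 (step 2): P = [2] / [3];  Q = [1] / [2]
  Insert 5 (step 3): P = [2, 5] / [3];  Q = [1, 3] / [2]
  Insert 4 (step 4): P = [2, 4] / [3, 5];  Q = [1, 3] / [2, 4]
  Insert 1 (step 5): P = [1, 4] / [2, 5] / [3];  Q = [1, 3] / [2, 4] / [5]
  Insert 6 (step 6): P = [1, 4, 6] / [2, 5] / [3];  Q = [1, 3, 6] / [2, 4] / [5]
Final shape: (3, 2, 1).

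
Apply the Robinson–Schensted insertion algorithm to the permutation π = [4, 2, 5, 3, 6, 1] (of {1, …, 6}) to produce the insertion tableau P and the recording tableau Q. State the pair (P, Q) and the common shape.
P = [1, 3, 6] / [2, 5] / [4];  Q = [1, 3, 5] / [2, 4] / [6];  common shape = (3, 2, 1)

Row-insert the values π_1, π_2, … into P one at a time, bumping the leftmost entry strictly greater than the inserted value down to the next row. The recording tableau Q records, in position (i, j), the step at which that cell was added to P.
  Insert 4 (step 1): P = [4];  Q = [1]
  Insert 2 (step 2): P = [2] / [4];  Q = [1] / [2]
  Insert 5 (step 3): P = [2, 5] / [4];  Q = [1, 3] / [2]
  Insert 3 (step 4): P = [2, 3] / [4, 5];  Q = [1, 3] / [2, 4]
  Insert 6 (step 5): P = [2, 3, 6] / [4, 5];  Q = [1, 3, 5] / [2, 4]
  Insert 1 (step 6): P = [1, 3, 6] / [2, 5] / [4];  Q = [1, 3, 5] / [2, 4] / [6]
Final shape: (3, 2, 1).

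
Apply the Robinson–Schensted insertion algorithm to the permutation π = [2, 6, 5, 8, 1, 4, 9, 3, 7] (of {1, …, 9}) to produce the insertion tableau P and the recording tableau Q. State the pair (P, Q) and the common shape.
P = [1, 3, 7, 9] / [2, 4, 8] / [5] / [6];  Q = [1, 2, 4, 7] / [3, 6, 9] / [5] / [8];  common shape = (4, 3, 1, 1)

Row-insert the values π_1, π_2, … into P one at a time, bumping the leftmost entry strictly greater than the inserted value down to the next row. The recording tableau Q records, in position (i, j), the step at which that cell was added to P.
  Insert 2 (step 1): P = [2];  Q = [1]
  Insert 6 (step 2): P = [2, 6];  Q = [1, 2]
  Insert 5 (step 3): P = [2, 5] / [6];  Q = [1, 2] / [3]
  Insert 8 (step 4): P = [2, 5, 8] / [6];  Q = [1, 2, 4] / [3]
  Insert 1 (step 5): P = [1, 5, 8] / [2] / [6];  Q = [1, 2, 4] / [3] / [5]
  Insert 4 (step 6): P = [1, 4, 8] / [2, 5] / [6];  Q = [1, 2, 4] / [3, 6] / [5]
  Insert 9 (step 7): P = [1, 4, 8, 9] / [2, 5] / [6];  Q = [1, 2, 4, 7] / [3, 6] / [5]
  Insert 3 (step 8): P = [1, 3, 8, 9] / [2, 4] / [5] / [6];  Q = [1, 2, 4, 7] / [3, 6] / [5] / [8]
  Insert 7 (step 9): P = [1, 3, 7, 9] / [2, 4, 8] / [5] / [6];  Q = [1, 2, 4, 7] / [3, 6, 9] / [5] / [8]
Final shape: (4, 3, 1, 1).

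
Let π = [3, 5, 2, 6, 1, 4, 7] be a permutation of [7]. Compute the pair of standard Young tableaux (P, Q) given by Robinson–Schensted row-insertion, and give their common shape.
P = [1, 4, 6, 7] / [2, 5] / [3];  Q = [1, 2, 4, 7] / [3, 6] / [5];  common shape = (4, 2, 1)

Row-insert the values π_1, π_2, … into P one at a time, bumping the leftmost entry strictly greater than the inserted value down to the next row. The recording tableau Q records, in position (i, j), the step at which that cell was added to P.
  Insert 3 (step 1): P = [3];  Q = [1]
  Insert 5 (step 2): P = [3, 5];  Q = [1, 2]
  Insert 2 (step 3): P = [2, 5] / [3];  Q = [1, 2] / [3]
  Insert 6 (step 4): P = [2, 5, 6] / [3];  Q = [1, 2, 4] / [3]
  Insert 1 (step 5): P = [1, 5, 6] / [2] / [3];  Q = [1, 2, 4] / [3] / [5]
  Insert 4 (step 6): P = [1, 4, 6] / [2, 5] / [3];  Q = [1, 2, 4] / [3, 6] / [5]
  Insert 7 (step 7): P = [1, 4, 6, 7] / [2, 5] / [3];  Q = [1, 2, 4, 7] / [3, 6] / [5]
Final shape: (4, 2, 1).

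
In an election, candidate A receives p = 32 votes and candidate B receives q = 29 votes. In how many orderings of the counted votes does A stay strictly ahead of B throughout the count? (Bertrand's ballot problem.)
Strict-lead orderings = 10729649537134605

Total orderings of the 61 votes with 32 for A: C(61, 32) = 218169540588403635. By the Bertrand ballot formula (Cycle Lemma / reflection principle), the number of orderings in which A is strictly ahead of B throughout is (p − q)/(p + q) · C(p + q, p) = (32 − 29)/(32 + 29) · 218169540588403635 = 10729649537134605.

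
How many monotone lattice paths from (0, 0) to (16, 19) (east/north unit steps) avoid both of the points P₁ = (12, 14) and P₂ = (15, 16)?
Number of paths = 2027205970

Inclusion–exclusion. Total paths: C(35, 16) = 4059928950. Through P₁: C(26, 12)·C(9, 4) = 1216870200. Through P₂: C(31, 15)·C(4, 1) = 1202160780. Since P₁ is strictly southwest of P₂, a monotone path through both must visit P₁ then P₂; paths through both = C(26, 12)·C(5, 3)·C(4, 1) = 386308000. Avoid both = 4059928950 − 1216870200 − 1202160780 + 386308000 = 2027205970.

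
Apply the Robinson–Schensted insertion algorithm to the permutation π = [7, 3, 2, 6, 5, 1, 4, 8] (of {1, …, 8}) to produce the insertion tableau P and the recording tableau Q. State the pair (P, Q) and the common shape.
P = [1, 4, 8] / [2, 5] / [3, 6] / [7];  Q = [1, 4, 8] / [2, 5] / [3, 7] / [6];  common shape = (3, 2, 2, 1)

Row-insert the values π_1, π_2, … into P one at a time, bumping the leftmost entry strictly greater than the inserted value down to the next row. The recording tableau Q records, in position (i, j), the step at which that cell was added to P.
  Insert 7 (step 1): P = [7];  Q = [1]
  Insert 3 (step 2): P = [3] / [7];  Q = [1] / [2]
  Insert 2 (step 3): P = [2] / [3] / [7];  Q = [1] / [2] / [3]
  Insert 6 (step 4): P = [2, 6] / [3] / [7];  Q = [1, 4] / [2] / [3]
  Insert 5 (step 5): P = [2, 5] / [3, 6] / [7];  Q = [1, 4] / [2, 5] / [3]
  Insert 1 (step 6): P = [1, 5] / [2, 6] / [3] / [7];  Q = [1, 4] / [2, 5] / [3] / [6]
  Insert 4 (step 7): P = [1, 4] / [2, 5] / [3, 6] / [7];  Q = [1, 4] / [2, 5] / [3, 7] / [6]
  Insert 8 (step 8): P = [1, 4, 8] / [2, 5] / [3, 6] / [7];  Q = [1, 4, 8] / [2, 5] / [3, 7] / [6]
Final shape: (3, 2, 2, 1).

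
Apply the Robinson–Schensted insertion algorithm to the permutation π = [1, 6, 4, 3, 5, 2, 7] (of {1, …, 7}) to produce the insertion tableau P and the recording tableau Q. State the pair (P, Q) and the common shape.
P = [1, 2, 5, 7] / [3] / [4] / [6];  Q = [1, 2, 5, 7] / [3] / [4] / [6];  common shape = (4, 1, 1, 1)

Row-insert the values π_1, π_2, … into P one at a time, bumping the leftmost entry strictly greater than the inserted value down to the next row. The recording tableau Q records, in position (i, j), the step at which that cell was added to P.
  Insert 1 (step 1): P = [1];  Q = [1]
  Insert 6 (step 2): P = [1, 6];  Q = [1, 2]
  Insert 4 (step 3): P = [1, 4] / [6];  Q = [1, 2] / [3]
  Insert 3 (step 4): P = [1, 3] / [4] / [6];  Q = [1, 2] / [3] / [4]
  Insert 5 (step 5): P = [1, 3, 5] / [4] / [6];  Q = [1, 2, 5] / [3] / [4]
  Insert 2 (step 6): P = [1, 2, 5] / [3] / [4] / [6];  Q = [1, 2, 5] / [3] / [4] / [6]
  Insert 7 (step 7): P = [1, 2, 5, 7] / [3] / [4] / [6];  Q = [1, 2, 5, 7] / [3] / [4] / [6]
Final shape: (4, 1, 1, 1).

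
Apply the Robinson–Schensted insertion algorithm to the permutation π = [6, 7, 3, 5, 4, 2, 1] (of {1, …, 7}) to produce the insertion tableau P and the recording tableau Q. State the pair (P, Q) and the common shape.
P = [1, 4] / [2, 7] / [3] / [5] / [6];  Q = [1, 2] / [3, 4] / [5] / [6] / [7];  common shape = (2, 2, 1, 1, 1)

Row-insert the values π_1, π_2, … into P one at a time, bumping the leftmost entry strictly greater than the inserted value down to the next row. The recording tableau Q records, in position (i, j), the step at which that cell was added to P.
  Insert 6 (step 1): P = [6];  Q = [1]
  Insert 7 (step 2): P = [6, 7];  Q = [1, 2]
  Insert 3 (step 3): P = [3, 7] / [6];  Q = [1, 2] / [3]
  Insert 5 (step 4): P = [3, 5] / [6, 7];  Q = [1, 2] / [3, 4]
  Insert 4 (step 5): P = [3, 4] / [5, 7] / [6];  Q = [1, 2] / [3, 4] / [5]
  Insert 2 (step 6): P = [2, 4] / [3, 7] / [5] / [6];  Q = [1, 2] / [3, 4] / [5] / [6]
  Insert 1 (step 7): P = [1, 4] / [2, 7] / [3] / [5] / [6];  Q = [1, 2] / [3, 4] / [5] / [6] / [7]
Final shape: (2, 2, 1, 1, 1).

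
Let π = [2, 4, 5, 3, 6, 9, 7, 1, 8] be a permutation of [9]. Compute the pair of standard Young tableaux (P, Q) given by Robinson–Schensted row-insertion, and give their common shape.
P = [1, 3, 5, 6, 7, 8] / [2, 9] / [4];  Q = [1, 2, 3, 5, 6, 9] / [4, 7] / [8];  common shape = (6, 2, 1)

Row-insert the values π_1, π_2, … into P one at a time, bumping the leftmost entry strictly greater than the inserted value down to the next row. The recording tableau Q records, in position (i, j), the step at which that cell was added to P.
  Insert 2 (step 1): P = [2];  Q = [1]
  Insert 4 (step 2): P = [2, 4];  Q = [1, 2]
  Insert 5 (step 3): P = [2, 4, 5];  Q = [1, 2, 3]
  Insert 3 (step 4): P = [2, 3, 5] / [4];  Q = [1, 2, 3] / [4]
  Insert 6 (step 5): P = [2, 3, 5, 6] / [4];  Q = [1, 2, 3, 5] / [4]
  Insert 9 (step 6): P = [2, 3, 5, 6, 9] / [4];  Q = [1, 2, 3, 5, 6] / [4]
  Insert 7 (step 7): P = [2, 3, 5, 6, 7] / [4, 9];  Q = [1, 2, 3, 5, 6] / [4, 7]
  Insert 1 (step 8): P = [1, 3, 5, 6, 7] / [2, 9] / [4];  Q = [1, 2, 3, 5, 6] / [4, 7] / [8]
  Insert 8 (step 9): P = [1, 3, 5, 6, 7, 8] / [2, 9] / [4];  Q = [1, 2, 3, 5, 6, 9] / [4, 7] / [8]
Final shape: (6, 2, 1).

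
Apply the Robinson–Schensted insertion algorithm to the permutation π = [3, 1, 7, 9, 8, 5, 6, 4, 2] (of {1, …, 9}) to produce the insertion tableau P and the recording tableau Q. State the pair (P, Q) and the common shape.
P = [1, 2, 6] / [3, 4, 8] / [5] / [7] / [9];  Q = [1, 3, 4] / [2, 5, 7] / [6] / [8] / [9];  common shape = (3, 3, 1, 1, 1)

Row-insert the values π_1, π_2, … into P one at a time, bumping the leftmost entry strictly greater than the inserted value down to the next row. The recording tableau Q records, in position (i, j), the step at which that cell was added to P.
  Insert 3 (step 1): P = [3];  Q = [1]
  Insert 1 (step 2): P = [1] / [3];  Q = [1] / [2]
  Insert 7 (step 3): P = [1, 7] / [3];  Q = [1, 3] / [2]
  Insert 9 (step 4): P = [1, 7, 9] / [3];  Q = [1, 3, 4] / [2]
  Insert 8 (step 5): P = [1, 7, 8] / [3, 9];  Q = [1, 3, 4] / [2, 5]
  Insert 5 (step 6): P = [1, 5, 8] / [3, 7] / [9];  Q = [1, 3, 4] / [2, 5] / [6]
  Insert 6 (step 7): P = [1, 5, 6] / [3, 7, 8] / [9];  Q = [1, 3, 4] / [2, 5, 7] / [6]
  Insert 4 (step 8): P = [1, 4, 6] / [3, 5, 8] / [7] / [9];  Q = [1, 3, 4] / [2, 5, 7] / [6] / [8]
  Insert 2 (step 9): P = [1, 2, 6] / [3, 4, 8] / [5] / [7] / [9];  Q = [1, 3, 4] / [2, 5, 7] / [6] / [8] / [9]
Final shape: (3, 3, 1, 1, 1).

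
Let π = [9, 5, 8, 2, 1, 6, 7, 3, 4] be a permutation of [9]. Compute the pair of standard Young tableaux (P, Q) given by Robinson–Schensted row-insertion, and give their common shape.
P = [1, 3, 4] / [2, 6, 7] / [5, 8] / [9];  Q = [1, 3, 7] / [2, 6, 9] / [4, 8] / [5];  common shape = (3, 3, 2, 1)

Row-insert the values π_1, π_2, … into P one at a time, bumping the leftmost entry strictly greater than the inserted value down to the next row. The recording tableau Q records, in position (i, j), the step at which that cell was added to P.
  Insert 9 (step 1): P = [9];  Q = [1]
  Insert 5 (step 2): P = [5] / [9];  Q = [1] / [2]
  Insert 8 (step 3): P = [5, 8] / [9];  Q = [1, 3] / [2]
  Insert 2 (step 4): P = [2, 8] / [5] / [9];  Q = [1, 3] / [2] / [4]
  Insert 1 (step 5): P = [1, 8] / [2] / [5] / [9];  Q = [1, 3] / [2] / [4] / [5]
  Insert 6 (step 6): P = [1, 6] / [2, 8] / [5] / [9];  Q = [1, 3] / [2, 6] / [4] / [5]
  Insert 7 (step 7): P = [1, 6, 7] / [2, 8] / [5] / [9];  Q = [1, 3, 7] / [2, 6] / [4] / [5]
  Insert 3 (step 8): P = [1, 3, 7] / [2, 6] / [5, 8] / [9];  Q = [1, 3, 7] / [2, 6] / [4, 8] / [5]
  Insert 4 (step 9): P = [1, 3, 4] / [2, 6, 7] / [5, 8] / [9];  Q = [1, 3, 7] / [2, 6, 9] / [4, 8] / [5]
Final shape: (3, 3, 2, 1).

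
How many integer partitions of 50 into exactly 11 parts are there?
p(50, 11 parts) = 17475

Partitions of n into exactly k parts are in bijection with partitions of n − k into at most k parts (subtract 1 from each part). So p(50, exactly 11) = p(39, parts ≤ 11). Computing via the recurrence p(m, j) = p(m, j−1) + p(m−j, j) gives 17475.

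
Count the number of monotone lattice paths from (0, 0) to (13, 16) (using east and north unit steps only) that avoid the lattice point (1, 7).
Number of paths = 65512475

Total paths from (0, 0) to (13, 16): C(29, 13) = 67863915. Paths through (1, 7): (paths (0, 0) → (1, 7)) × (paths (1, 7) → (13, 16)) = C(8, 1) · C(21, 12) = 8 · 293930 = 2351440. Avoidance count = 67863915 − 2351440 = 65512475.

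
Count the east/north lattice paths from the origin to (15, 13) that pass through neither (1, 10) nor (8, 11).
Number of paths = 34716896

Inclusion–exclusion. Total paths: C(28, 15) = 37442160. Through P₁: C(11, 1)·C(17, 14) = 7480. Through P₂: C(19, 8)·C(9, 7) = 2720952. Since P₁ is strictly southwest of P₂, a monotone path through both must visit P₁ then P₂; paths through both = C(11, 1)·C(8, 7)·C(9, 7) = 3168. Avoid both = 37442160 − 7480 − 2720952 + 3168 = 34716896.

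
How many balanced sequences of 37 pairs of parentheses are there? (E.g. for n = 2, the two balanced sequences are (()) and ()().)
C_37 = 45950804324621742364

These balanced parentheses are counted by the Catalan number C_n = (1/(n + 1)) · C(2n, n). For n = 37: C_37 = (1/38) · C(74, 37) = 1746130564335626209832/38 = 45950804324621742364.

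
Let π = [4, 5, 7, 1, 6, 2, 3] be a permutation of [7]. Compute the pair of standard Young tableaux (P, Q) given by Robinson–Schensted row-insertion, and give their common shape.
P = [1, 2, 3] / [4, 5, 6] / [7];  Q = [1, 2, 3] / [4, 5, 7] / [6];  common shape = (3, 3, 1)

Row-insert the values π_1, π_2, … into P one at a time, bumping the leftmost entry strictly greater than the inserted value down to the next row. The recording tableau Q records, in position (i, j), the step at which that cell was added to P.
  Insert 4 (step 1): P = [4];  Q = [1]
  Insert 5 (step 2): P = [4, 5];  Q = [1, 2]
  Insert 7 (step 3): P = [4, 5, 7];  Q = [1, 2, 3]
  Insert 1 (step 4): P = [1, 5, 7] / [4];  Q = [1, 2, 3] / [4]
  Insert 6 (step 5): P = [1, 5, 6] / [4, 7];  Q = [1, 2, 3] / [4, 5]
  Insert 2 (step 6): P = [1, 2, 6] / [4, 5] / [7];  Q = [1, 2, 3] / [4, 5] / [6]
  Insert 3 (step 7): P = [1, 2, 3] / [4, 5, 6] / [7];  Q = [1, 2, 3] / [4, 5, 7] / [6]
Final shape: (3, 3, 1).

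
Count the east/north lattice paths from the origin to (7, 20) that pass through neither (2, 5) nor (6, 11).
Number of paths = 482786

Inclusion–exclusion. Total paths: C(27, 7) = 888030. Through P₁: C(7, 2)·C(20, 5) = 325584. Through P₂: C(17, 6)·C(10, 1) = 123760. Since P₁ is strictly southwest of P₂, a monotone path through both must visit P₁ then P₂; paths through both = C(7, 2)·C(10, 4)·C(10, 1) = 44100. Avoid both = 888030 − 325584 − 123760 + 44100 = 482786.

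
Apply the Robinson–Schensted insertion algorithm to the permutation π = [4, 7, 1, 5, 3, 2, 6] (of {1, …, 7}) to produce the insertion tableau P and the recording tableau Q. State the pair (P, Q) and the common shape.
P = [1, 2, 6] / [3, 5] / [4] / [7];  Q = [1, 2, 7] / [3, 4] / [5] / [6];  common shape = (3, 2, 1, 1)

Row-insert the values π_1, π_2, … into P one at a time, bumping the leftmost entry strictly greater than the inserted value down to the next row. The recording tableau Q records, in position (i, j), the step at which that cell was added to P.
  Insert 4 (step 1): P = [4];  Q = [1]
  Insert 7 (step 2): P = [4, 7];  Q = [1, 2]
  Insert 1 (step 3): P = [1, 7] / [4];  Q = [1, 2] / [3]
  Insert 5 (step 4): P = [1, 5] / [4, 7];  Q = [1, 2] / [3, 4]
  Insert 3 (step 5): P = [1, 3] / [4, 5] / [7];  Q = [1, 2] / [3, 4] / [5]
  Insert 2 (step 6): P = [1, 2] / [3, 5] / [4] / [7];  Q = [1, 2] / [3, 4] / [5] / [6]
  Insert 6 (step 7): P = [1, 2, 6] / [3, 5] / [4] / [7];  Q = [1, 2, 7] / [3, 4] / [5] / [6]
Final shape: (3, 2, 1, 1).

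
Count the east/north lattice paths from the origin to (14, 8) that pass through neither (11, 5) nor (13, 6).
Number of paths = 190326

Inclusion–exclusion. Total paths: C(22, 14) = 319770. Through P₁: C(16, 11)·C(6, 3) = 87360. Through P₂: C(19, 13)·C(3, 1) = 81396. Since P₁ is strictly southwest of P₂, a monotone path through both must visit P₁ then P₂; paths through both = C(16, 11)·C(3, 2)·C(3, 1) = 39312. Avoid both = 319770 − 87360 − 81396 + 39312 = 190326.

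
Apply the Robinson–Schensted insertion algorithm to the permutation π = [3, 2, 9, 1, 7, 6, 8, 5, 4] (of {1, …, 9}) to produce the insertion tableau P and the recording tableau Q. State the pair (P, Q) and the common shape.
P = [1, 4, 8] / [2, 5] / [3, 6] / [7] / [9];  Q = [1, 3, 7] / [2, 5] / [4, 6] / [8] / [9];  common shape = (3, 2, 2, 1, 1)

Row-insert the values π_1, π_2, … into P one at a time, bumping the leftmost entry strictly greater than the inserted value down to the next row. The recording tableau Q records, in position (i, j), the step at which that cell was added to P.
  Insert 3 (step 1): P = [3];  Q = [1]
  Insert 2 (step 2): P = [2] / [3];  Q = [1] / [2]
  Insert 9 (step 3): P = [2, 9] / [3];  Q = [1, 3] / [2]
  Insert 1 (step 4): P = [1, 9] / [2] / [3];  Q = [1, 3] / [2] / [4]
  Insert 7 (step 5): P = [1, 7] / [2, 9] / [3];  Q = [1, 3] / [2, 5] / [4]
  Insert 6 (step 6): P = [1, 6] / [2, 7] / [3, 9];  Q = [1, 3] / [2, 5] / [4, 6]
  Insert 8 (step 7): P = [1, 6, 8] / [2, 7] / [3, 9];  Q = [1, 3, 7] / [2, 5] / [4, 6]
  Insert 5 (step 8): P = [1, 5, 8] / [2, 6] / [3, 7] / [9];  Q = [1, 3, 7] / [2, 5] / [4, 6] / [8]
  Insert 4 (step 9): P = [1, 4, 8] / [2, 5] / [3, 6] / [7] / [9];  Q = [1, 3, 7] / [2, 5] / [4, 6] / [8] / [9]
Final shape: (3, 2, 2, 1, 1).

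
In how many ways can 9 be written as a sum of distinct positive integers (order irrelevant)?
q(9) = 8

List partitions of 9 into distinct parts: 9, 8+1, 7+2, 6+3, 6+2+1, 5+4, 5+3+1, 4+3+2. There are q(9) = 8. (Euler: this equals the number of odd-part partitions of 9.)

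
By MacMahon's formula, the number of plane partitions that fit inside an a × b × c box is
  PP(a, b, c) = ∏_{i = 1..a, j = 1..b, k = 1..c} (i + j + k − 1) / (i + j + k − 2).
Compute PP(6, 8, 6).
PP(6, 8, 6) = 469699956117392

Evaluate the triple product over i = 1..6, j = 1..8, k = 1..6. The factors are (2/1) · (3/2) · (4/3) · (5/4) · (6/5) · (7/6) · (3/2) · (4/3) · … (288 factors total). The numerators and denominators telescope so the product is an integer; carrying out the multiplication exactly gives PP(6, 8, 6) = 469699956117392.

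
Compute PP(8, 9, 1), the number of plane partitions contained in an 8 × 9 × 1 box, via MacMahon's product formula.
PP(8, 9, 1) = 24310

Evaluate the triple product over i = 1..8, j = 1..9, k = 1..1. The factors are (2/1) · (3/2) · (4/3) · (5/4) · (6/5) · (7/6) · (8/7) · (9/8) · … (72 factors total). The numerators and denominators telescope so the product is an integer; carrying out the multiplication exactly gives PP(8, 9, 1) = 24310.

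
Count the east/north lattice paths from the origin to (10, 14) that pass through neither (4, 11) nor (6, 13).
Number of paths = 1751886

Inclusion–exclusion. Total paths: C(24, 10) = 1961256. Through P₁: C(15, 4)·C(9, 6) = 114660. Through P₂: C(19, 6)·C(5, 4) = 135660. Since P₁ is strictly southwest of P₂, a monotone path through both must visit P₁ then P₂; paths through both = C(15, 4)·C(4, 2)·C(5, 4) = 40950. Avoid both = 1961256 − 114660 − 135660 + 40950 = 1751886.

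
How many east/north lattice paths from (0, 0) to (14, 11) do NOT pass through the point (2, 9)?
Number of paths = 4452395

Total paths from (0, 0) to (14, 11): C(25, 14) = 4457400. Paths through (2, 9): (paths (0, 0) → (2, 9)) × (paths (2, 9) → (14, 11)) = C(11, 2) · C(14, 12) = 55 · 91 = 5005. Avoidance count = 4457400 − 5005 = 4452395.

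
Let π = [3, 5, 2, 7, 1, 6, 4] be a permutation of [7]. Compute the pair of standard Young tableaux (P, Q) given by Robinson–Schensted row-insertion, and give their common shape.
P = [1, 4, 6] / [2, 5] / [3, 7];  Q = [1, 2, 4] / [3, 6] / [5, 7];  common shape = (3, 2, 2)

Row-insert the values π_1, π_2, … into P one at a time, bumping the leftmost entry strictly greater than the inserted value down to the next row. The recording tableau Q records, in position (i, j), the step at which that cell was added to P.
  Insert 3 (step 1): P = [3];  Q = [1]
  Insert 5 (step 2): P = [3, 5];  Q = [1, 2]
  Insert 2 (step 3): P = [2, 5] / [3];  Q = [1, 2] / [3]
  Insert 7 (step 4): P = [2, 5, 7] / [3];  Q = [1, 2, 4] / [3]
  Insert 1 (step 5): P = [1, 5, 7] / [2] / [3];  Q = [1, 2, 4] / [3] / [5]
  Insert 6 (step 6): P = [1, 5, 6] / [2, 7] / [3];  Q = [1, 2, 4] / [3, 6] / [5]
  Insert 4 (step 7): P = [1, 4, 6] / [2, 5] / [3, 7];  Q = [1, 2, 4] / [3, 6] / [5, 7]
Final shape: (3, 2, 2).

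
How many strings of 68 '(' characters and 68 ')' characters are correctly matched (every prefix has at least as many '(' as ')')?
C_68 = 86218923998960285726185640663701108500

These balanced parentheses are counted by the Catalan number C_n = (1/(n + 1)) · C(2n, n). For n = 68: C_68 = (1/69) · C(136, 68) = 5949105755928259715106809205795376486500/69 = 86218923998960285726185640663701108500.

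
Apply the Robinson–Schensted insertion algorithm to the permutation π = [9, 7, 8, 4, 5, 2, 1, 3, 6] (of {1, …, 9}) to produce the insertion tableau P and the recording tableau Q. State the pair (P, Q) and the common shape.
P = [1, 3, 6] / [2, 5] / [4, 8] / [7] / [9];  Q = [1, 3, 9] / [2, 5] / [4, 8] / [6] / [7];  common shape = (3, 2, 2, 1, 1)

Row-insert the values π_1, π_2, … into P one at a time, bumping the leftmost entry strictly greater than the inserted value down to the next row. The recording tableau Q records, in position (i, j), the step at which that cell was added to P.
  Insert 9 (step 1): P = [9];  Q = [1]
  Insert 7 (step 2): P = [7] / [9];  Q = [1] / [2]
  Insert 8 (step 3): P = [7, 8] / [9];  Q = [1, 3] / [2]
  Insert 4 (step 4): P = [4, 8] / [7] / [9];  Q = [1, 3] / [2] / [4]
  Insert 5 (step 5): P = [4, 5] / [7, 8] / [9];  Q = [1, 3] / [2, 5] / [4]
  Insert 2 (step 6): P = [2, 5] / [4, 8] / [7] / [9];  Q = [1, 3] / [2, 5] / [4] / [6]
  Insert 1 (step 7): P = [1, 5] / [2, 8] / [4] / [7] / [9];  Q = [1, 3] / [2, 5] / [4] / [6] / [7]
  Insert 3 (step 8): P = [1, 3] / [2, 5] / [4, 8] / [7] / [9];  Q = [1, 3] / [2, 5] / [4, 8] / [6] / [7]
  Insert 6 (step 9): P = [1, 3, 6] / [2, 5] / [4, 8] / [7] / [9];  Q = [1, 3, 9] / [2, 5] / [4, 8] / [6] / [7]
Final shape: (3, 2, 2, 1, 1).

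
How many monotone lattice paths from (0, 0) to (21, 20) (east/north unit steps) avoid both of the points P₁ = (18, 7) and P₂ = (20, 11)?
Number of paths = 268085127070

Inclusion–exclusion. Total paths: C(41, 21) = 269128937220. Through P₁: C(25, 18)·C(16, 3) = 269192000. Through P₂: C(31, 20)·C(10, 1) = 846723150. Since P₁ is strictly southwest of P₂, a monotone path through both must visit P₁ then P₂; paths through both = C(25, 18)·C(6, 2)·C(10, 1) = 72105000. Avoid both = 269128937220 − 269192000 − 846723150 + 72105000 = 268085127070.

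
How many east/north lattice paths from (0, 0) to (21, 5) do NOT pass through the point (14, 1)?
Number of paths = 60830

Total paths from (0, 0) to (21, 5): C(26, 21) = 65780. Paths through (14, 1): (paths (0, 0) → (14, 1)) × (paths (14, 1) → (21, 5)) = C(15, 14) · C(11, 7) = 15 · 330 = 4950. Avoidance count = 65780 − 4950 = 60830.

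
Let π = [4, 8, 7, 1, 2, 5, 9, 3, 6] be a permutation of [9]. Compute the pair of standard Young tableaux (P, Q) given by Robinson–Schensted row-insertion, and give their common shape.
P = [1, 2, 3, 6] / [4, 5, 9] / [7] / [8];  Q = [1, 2, 6, 7] / [3, 5, 9] / [4] / [8];  common shape = (4, 3, 1, 1)

Row-insert the values π_1, π_2, … into P one at a time, bumping the leftmost entry strictly greater than the inserted value down to the next row. The recording tableau Q records, in position (i, j), the step at which that cell was added to P.
  Insert 4 (step 1): P = [4];  Q = [1]
  Insert 8 (step 2): P = [4, 8];  Q = [1, 2]
  Insert 7 (step 3): P = [4, 7] / [8];  Q = [1, 2] / [3]
  Insert 1 (step 4): P = [1, 7] / [4] / [8];  Q = [1, 2] / [3] / [4]
  Insert 2 (step 5): P = [1, 2] / [4, 7] / [8];  Q = [1, 2] / [3, 5] / [4]
  Insert 5 (step 6): P = [1, 2, 5] / [4, 7] / [8];  Q = [1, 2, 6] / [3, 5] / [4]
  Insert 9 (step 7): P = [1, 2, 5, 9] / [4, 7] / [8];  Q = [1, 2, 6, 7] / [3, 5] / [4]
  Insert 3 (step 8): P = [1, 2, 3, 9] / [4, 5] / [7] / [8];  Q = [1, 2, 6, 7] / [3, 5] / [4] / [8]
  Insert 6 (step 9): P = [1, 2, 3, 6] / [4, 5, 9] / [7] / [8];  Q = [1, 2, 6, 7] / [3, 5, 9] / [4] / [8]
Final shape: (4, 3, 1, 1).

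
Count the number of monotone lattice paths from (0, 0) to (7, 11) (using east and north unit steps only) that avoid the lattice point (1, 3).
Number of paths = 19812

Total paths from (0, 0) to (7, 11): C(18, 7) = 31824. Paths through (1, 3): (paths (0, 0) → (1, 3)) × (paths (1, 3) → (7, 11)) = C(4, 1) · C(14, 6) = 4 · 3003 = 12012. Avoidance count = 31824 − 12012 = 19812.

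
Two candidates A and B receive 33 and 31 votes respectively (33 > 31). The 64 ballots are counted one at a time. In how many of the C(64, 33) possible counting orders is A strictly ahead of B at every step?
Strict-lead orderings = 55534064877048198

Total orderings of the 64 votes with 33 for A: C(64, 33) = 1777090076065542336. By the Bertrand ballot formula (Cycle Lemma / reflection principle), the number of orderings in which A is strictly ahead of B throughout is (p − q)/(p + q) · C(p + q, p) = (33 − 31)/(33 + 31) · 1777090076065542336 = 55534064877048198.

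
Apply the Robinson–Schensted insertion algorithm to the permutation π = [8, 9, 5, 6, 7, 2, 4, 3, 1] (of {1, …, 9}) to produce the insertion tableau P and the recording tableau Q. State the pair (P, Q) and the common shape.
P = [1, 3, 7] / [2, 6] / [4, 9] / [5] / [8];  Q = [1, 2, 5] / [3, 4] / [6, 7] / [8] / [9];  common shape = (3, 2, 2, 1, 1)

Row-insert the values π_1, π_2, … into P one at a time, bumping the leftmost entry strictly greater than the inserted value down to the next row. The recording tableau Q records, in position (i, j), the step at which that cell was added to P.
  Insert 8 (step 1): P = [8];  Q = [1]
  Insert 9 (step 2): P = [8, 9];  Q = [1, 2]
  Insert 5 (step 3): P = [5, 9] / [8];  Q = [1, 2] / [3]
  Insert 6 (step 4): P = [5, 6] / [8, 9];  Q = [1, 2] / [3, 4]
  Insert 7 (step 5): P = [5, 6, 7] / [8, 9];  Q = [1, 2, 5] / [3, 4]
  Insert 2 (step 6): P = [2, 6, 7] / [5, 9] / [8];  Q = [1, 2, 5] / [3, 4] / [6]
  Insert 4 (step 7): P = [2, 4, 7] / [5, 6] / [8, 9];  Q = [1, 2, 5] / [3, 4] / [6, 7]
  Insert 3 (step 8): P = [2, 3, 7] / [4, 6] / [5, 9] / [8];  Q = [1, 2, 5] / [3, 4] / [6, 7] / [8]
  Insert 1 (step 9): P = [1, 3, 7] / [2, 6] / [4, 9] / [5] / [8];  Q = [1, 2, 5] / [3, 4] / [6, 7] / [8] / [9]
Final shape: (3, 2, 2, 1, 1).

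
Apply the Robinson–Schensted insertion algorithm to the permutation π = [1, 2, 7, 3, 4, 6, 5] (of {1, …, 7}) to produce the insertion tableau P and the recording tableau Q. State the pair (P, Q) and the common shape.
P = [1, 2, 3, 4, 5] / [6] / [7];  Q = [1, 2, 3, 5, 6] / [4] / [7];  common shape = (5, 1, 1)

Row-insert the values π_1, π_2, … into P one at a time, bumping the leftmost entry strictly greater than the inserted value down to the next row. The recording tableau Q records, in position (i, j), the step at which that cell was added to P.
  Insert 1 (step 1): P = [1];  Q = [1]
  Insert 2 (step 2): P = [1, 2];  Q = [1, 2]
  Insert 7 (step 3): P = [1, 2, 7];  Q = [1, 2, 3]
  Insert 3 (step 4): P = [1, 2, 3] / [7];  Q = [1, 2, 3] / [4]
  Insert 4 (step 5): P = [1, 2, 3, 4] / [7];  Q = [1, 2, 3, 5] / [4]
  Insert 6 (step 6): P = [1, 2, 3, 4, 6] / [7];  Q = [1, 2, 3, 5, 6] / [4]
  Insert 5 (step 7): P = [1, 2, 3, 4, 5] / [6] / [7];  Q = [1, 2, 3, 5, 6] / [4] / [7]
Final shape: (5, 1, 1).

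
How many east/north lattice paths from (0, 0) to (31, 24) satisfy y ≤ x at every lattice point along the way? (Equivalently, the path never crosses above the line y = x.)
Number of paths = 622147386185325

By the reflection principle (André's argument), the number of monotone paths to (31, 24) with n ≤ m that never go above y = x is C(55, 31) − C(55, 32) = 2488589544741300 − 1866442158555975 = 622147386185325.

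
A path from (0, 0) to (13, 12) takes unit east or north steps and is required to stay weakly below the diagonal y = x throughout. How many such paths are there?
Number of paths = 742900

By the reflection principle (André's argument), the number of monotone paths to (13, 12) with n ≤ m that never go above y = x is C(25, 13) − C(25, 14) = 5200300 − 4457400 = 742900.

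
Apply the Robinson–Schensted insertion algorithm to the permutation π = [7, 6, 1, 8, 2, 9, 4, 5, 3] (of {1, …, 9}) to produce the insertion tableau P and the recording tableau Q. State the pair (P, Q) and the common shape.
P = [1, 2, 3, 5] / [4, 8, 9] / [6] / [7];  Q = [1, 4, 6, 8] / [2, 5, 7] / [3] / [9];  common shape = (4, 3, 1, 1)

Row-insert the values π_1, π_2, … into P one at a time, bumping the leftmost entry strictly greater than the inserted value down to the next row. The recording tableau Q records, in position (i, j), the step at which that cell was added to P.
  Insert 7 (step 1): P = [7];  Q = [1]
  Insert 6 (step 2): P = [6] / [7];  Q = [1] / [2]
  Insert 1 (step 3): P = [1] / [6] / [7];  Q = [1] / [2] / [3]
  Insert 8 (step 4): P = [1, 8] / [6] / [7];  Q = [1, 4] / [2] / [3]
  Insert 2 (step 5): P = [1, 2] / [6, 8] / [7];  Q = [1, 4] / [2, 5] / [3]
  Insert 9 (step 6): P = [1, 2, 9] / [6, 8] / [7];  Q = [1, 4, 6] / [2, 5] / [3]
  Insert 4 (step 7): P = [1, 2, 4] / [6, 8, 9] / [7];  Q = [1, 4, 6] / [2, 5, 7] / [3]
  Insert 5 (step 8): P = [1, 2, 4, 5] / [6, 8, 9] / [7];  Q = [1, 4, 6, 8] / [2, 5, 7] / [3]
  Insert 3 (step 9): P = [1, 2, 3, 5] / [4, 8, 9] / [6] / [7];  Q = [1, 4, 6, 8] / [2, 5, 7] / [3] / [9]
Final shape: (4, 3, 1, 1).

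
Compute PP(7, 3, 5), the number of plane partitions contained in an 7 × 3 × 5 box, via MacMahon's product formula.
PP(7, 3, 5) = 16195608

Evaluate the triple product over i = 1..7, j = 1..3, k = 1..5. The factors are (2/1) · (3/2) · (4/3) · (5/4) · (6/5) · (3/2) · (4/3) · (5/4) · … (105 factors total). The numerators and denominators telescope so the product is an integer; carrying out the multiplication exactly gives PP(7, 3, 5) = 16195608.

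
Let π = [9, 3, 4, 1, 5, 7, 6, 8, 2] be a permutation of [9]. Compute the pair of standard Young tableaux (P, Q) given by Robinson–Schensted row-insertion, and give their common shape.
P = [1, 2, 5, 6, 8] / [3, 4] / [7] / [9];  Q = [1, 3, 5, 6, 8] / [2, 7] / [4] / [9];  common shape = (5, 2, 1, 1)

Row-insert the values π_1, π_2, … into P one at a time, bumping the leftmost entry strictly greater than the inserted value down to the next row. The recording tableau Q records, in position (i, j), the step at which that cell was added to P.
  Insert 9 (step 1): P = [9];  Q = [1]
  Insert 3 (step 2): P = [3] / [9];  Q = [1] / [2]
  Insert 4 (step 3): P = [3, 4] / [9];  Q = [1, 3] / [2]
  Insert 1 (step 4): P = [1, 4] / [3] / [9];  Q = [1, 3] / [2] / [4]
  Insert 5 (step 5): P = [1, 4, 5] / [3] / [9];  Q = [1, 3, 5] / [2] / [4]
  Insert 7 (step 6): P = [1, 4, 5, 7] / [3] / [9];  Q = [1, 3, 5, 6] / [2] / [4]
  Insert 6 (step 7): P = [1, 4, 5, 6] / [3, 7] / [9];  Q = [1, 3, 5, 6] / [2, 7] / [4]
  Insert 8 (step 8): P = [1, 4, 5, 6, 8] / [3, 7] / [9];  Q = [1, 3, 5, 6, 8] / [2, 7] / [4]
  Insert 2 (step 9): P = [1, 2, 5, 6, 8] / [3, 4] / [7] / [9];  Q = [1, 3, 5, 6, 8] / [2, 7] / [4] / [9]
Final shape: (5, 2, 1, 1).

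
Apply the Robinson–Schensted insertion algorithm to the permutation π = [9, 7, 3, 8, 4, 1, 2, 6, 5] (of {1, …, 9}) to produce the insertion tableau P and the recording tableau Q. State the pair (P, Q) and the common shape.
P = [1, 2, 5] / [3, 4, 6] / [7, 8] / [9];  Q = [1, 4, 8] / [2, 5, 9] / [3, 7] / [6];  common shape = (3, 3, 2, 1)

Row-insert the values π_1, π_2, … into P one at a time, bumping the leftmost entry strictly greater than the inserted value down to the next row. The recording tableau Q records, in position (i, j), the step at which that cell was added to P.
  Insert 9 (step 1): P = [9];  Q = [1]
  Insert 7 (step 2): P = [7] / [9];  Q = [1] / [2]
  Insert 3 (step 3): P = [3] / [7] / [9];  Q = [1] / [2] / [3]
  Insert 8 (step 4): P = [3, 8] / [7] / [9];  Q = [1, 4] / [2] / [3]
  Insert 4 (step 5): P = [3, 4] / [7, 8] / [9];  Q = [1, 4] / [2, 5] / [3]
  Insert 1 (step 6): P = [1, 4] / [3, 8] / [7] / [9];  Q = [1, 4] / [2, 5] / [3] / [6]
  Insert 2 (step 7): P = [1, 2] / [3, 4] / [7, 8] / [9];  Q = [1, 4] / [2, 5] / [3, 7] / [6]
  Insert 6 (step 8): P = [1, 2, 6] / [3, 4] / [7, 8] / [9];  Q = [1, 4, 8] / [2, 5] / [3, 7] / [6]
  Insert 5 (step 9): P = [1, 2, 5] / [3, 4, 6] / [7, 8] / [9];  Q = [1, 4, 8] / [2, 5, 9] / [3, 7] / [6]
Final shape: (3, 3, 2, 1).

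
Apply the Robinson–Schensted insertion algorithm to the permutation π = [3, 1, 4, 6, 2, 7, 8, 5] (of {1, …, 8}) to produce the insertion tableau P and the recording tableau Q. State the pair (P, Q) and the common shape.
P = [1, 2, 5, 7, 8] / [3, 4, 6];  Q = [1, 3, 4, 6, 7] / [2, 5, 8];  common shape = (5, 3)

Row-insert the values π_1, π_2, … into P one at a time, bumping the leftmost entry strictly greater than the inserted value down to the next row. The recording tableau Q records, in position (i, j), the step at which that cell was added to P.
  Insert 3 (step 1): P = [3];  Q = [1]
  Insert 1 (step 2): P = [1] / [3];  Q = [1] / [2]
  Insert 4 (step 3): P = [1, 4] / [3];  Q = [1, 3] / [2]
  Insert 6 (step 4): P = [1, 4, 6] / [3];  Q = [1, 3, 4] / [2]
  Insert 2 (step 5): P = [1, 2, 6] / [3, 4];  Q = [1, 3, 4] / [2, 5]
  Insert 7 (step 6): P = [1, 2, 6, 7] / [3, 4];  Q = [1, 3, 4, 6] / [2, 5]
  Insert 8 (step 7): P = [1, 2, 6, 7, 8] / [3, 4];  Q = [1, 3, 4, 6, 7] / [2, 5]
  Insert 5 (step 8): P = [1, 2, 5, 7, 8] / [3, 4, 6];  Q = [1, 3, 4, 6, 7] / [2, 5, 8]
Final shape: (5, 3).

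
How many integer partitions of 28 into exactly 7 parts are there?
p(28, 7 parts) = 436

Partitions of n into exactly k parts are in bijection with partitions of n − k into at most k parts (subtract 1 from each part). So p(28, exactly 7) = p(21, parts ≤ 7). Computing via the recurrence p(m, j) = p(m, j−1) + p(m−j, j) gives 436.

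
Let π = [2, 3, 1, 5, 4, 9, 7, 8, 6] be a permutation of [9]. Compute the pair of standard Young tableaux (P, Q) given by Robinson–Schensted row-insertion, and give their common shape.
P = [1, 3, 4, 6, 8] / [2, 5, 7] / [9];  Q = [1, 2, 4, 6, 8] / [3, 5, 7] / [9];  common shape = (5, 3, 1)

Row-insert the values π_1, π_2, … into P one at a time, bumping the leftmost entry strictly greater than the inserted value down to the next row. The recording tableau Q records, in position (i, j), the step at which that cell was added to P.
  Insert 2 (step 1): P = [2];  Q = [1]
  Insert 3 (step 2): P = [2, 3];  Q = [1, 2]
  Insert 1 (step 3): P = [1, 3] / [2];  Q = [1, 2] / [3]
  Insert 5 (step 4): P = [1, 3, 5] / [2];  Q = [1, 2, 4] / [3]
  Insert 4 (step 5): P = [1, 3, 4] / [2, 5];  Q = [1, 2, 4] / [3, 5]
  Insert 9 (step 6): P = [1, 3, 4, 9] / [2, 5];  Q = [1, 2, 4, 6] / [3, 5]
  Insert 7 (step 7): P = [1, 3, 4, 7] / [2, 5, 9];  Q = [1, 2, 4, 6] / [3, 5, 7]
  Insert 8 (step 8): P = [1, 3, 4, 7, 8] / [2, 5, 9];  Q = [1, 2, 4, 6, 8] / [3, 5, 7]
  Insert 6 (step 9): P = [1, 3, 4, 6, 8] / [2, 5, 7] / [9];  Q = [1, 2, 4, 6, 8] / [3, 5, 7] / [9]
Final shape: (5, 3, 1).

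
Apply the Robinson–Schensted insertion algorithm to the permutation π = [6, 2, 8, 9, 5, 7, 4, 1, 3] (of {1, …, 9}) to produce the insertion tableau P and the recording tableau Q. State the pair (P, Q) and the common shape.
P = [1, 3, 7] / [2, 4, 9] / [5, 8] / [6];  Q = [1, 3, 4] / [2, 5, 6] / [7, 9] / [8];  common shape = (3, 3, 2, 1)

Row-insert the values π_1, π_2, … into P one at a time, bumping the leftmost entry strictly greater than the inserted value down to the next row. The recording tableau Q records, in position (i, j), the step at which that cell was added to P.
  Insert 6 (step 1): P = [6];  Q = [1]
  Insert 2 (step 2): P = [2] / [6];  Q = [1] / [2]
  Insert 8 (step 3): P = [2, 8] / [6];  Q = [1, 3] / [2]
  Insert 9 (step 4): P = [2, 8, 9] / [6];  Q = [1, 3, 4] / [2]
  Insert 5 (step 5): P = [2, 5, 9] / [6, 8];  Q = [1, 3, 4] / [2, 5]
  Insert 7 (step 6): P = [2, 5, 7] / [6, 8, 9];  Q = [1, 3, 4] / [2, 5, 6]
  Insert 4 (step 7): P = [2, 4, 7] / [5, 8, 9] / [6];  Q = [1, 3, 4] / [2, 5, 6] / [7]
  Insert 1 (step 8): P = [1, 4, 7] / [2, 8, 9] / [5] / [6];  Q = [1, 3, 4] / [2, 5, 6] / [7] / [8]
  Insert 3 (step 9): P = [1, 3, 7] / [2, 4, 9] / [5, 8] / [6];  Q = [1, 3, 4] / [2, 5, 6] / [7, 9] / [8]
Final shape: (3, 3, 2, 1).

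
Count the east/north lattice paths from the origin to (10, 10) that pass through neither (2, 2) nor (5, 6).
Number of paths = 75784

Inclusion–exclusion. Total paths: C(20, 10) = 184756. Through P₁: C(4, 2)·C(16, 8) = 77220. Through P₂: C(11, 5)·C(9, 5) = 58212. Since P₁ is strictly southwest of P₂, a monotone path through both must visit P₁ then P₂; paths through both = C(4, 2)·C(7, 3)·C(9, 5) = 26460. Avoid both = 184756 − 77220 − 58212 + 26460 = 75784.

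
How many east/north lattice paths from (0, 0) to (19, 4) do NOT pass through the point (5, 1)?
Number of paths = 4775

Total paths from (0, 0) to (19, 4): C(23, 19) = 8855. Paths through (5, 1): (paths (0, 0) → (5, 1)) × (paths (5, 1) → (19, 4)) = C(6, 5) · C(17, 14) = 6 · 680 = 4080. Avoidance count = 8855 − 4080 = 4775.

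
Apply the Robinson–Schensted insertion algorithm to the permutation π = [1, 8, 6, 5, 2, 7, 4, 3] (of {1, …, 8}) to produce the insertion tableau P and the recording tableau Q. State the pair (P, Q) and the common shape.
P = [1, 2, 3] / [4, 7] / [5] / [6] / [8];  Q = [1, 2, 6] / [3, 7] / [4] / [5] / [8];  common shape = (3, 2, 1, 1, 1)

Row-insert the values π_1, π_2, … into P one at a time, bumping the leftmost entry strictly greater than the inserted value down to the next row. The recording tableau Q records, in position (i, j), the step at which that cell was added to P.
  Insert 1 (step 1): P = [1];  Q = [1]
  Insert 8 (step 2): P = [1, 8];  Q = [1, 2]
  Insert 6 (step 3): P = [1, 6] / [8];  Q = [1, 2] / [3]
  Insert 5 (step 4): P = [1, 5] / [6] / [8];  Q = [1, 2] / [3] / [4]
  Insert 2 (step 5): P = [1, 2] / [5] / [6] / [8];  Q = [1, 2] / [3] / [4] / [5]
  Insert 7 (step 6): P = [1, 2, 7] / [5] / [6] / [8];  Q = [1, 2, 6] / [3] / [4] / [5]
  Insert 4 (step 7): P = [1, 2, 4] / [5, 7] / [6] / [8];  Q = [1, 2, 6] / [3, 7] / [4] / [5]
  Insert 3 (step 8): P = [1, 2, 3] / [4, 7] / [5] / [6] / [8];  Q = [1, 2, 6] / [3, 7] / [4] / [5] / [8]
Final shape: (3, 2, 1, 1, 1).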